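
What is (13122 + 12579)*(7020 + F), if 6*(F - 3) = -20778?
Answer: 91495560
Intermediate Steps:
F = -3460 (F = 3 + (1/6)*(-20778) = 3 - 3463 = -3460)
(13122 + 12579)*(7020 + F) = (13122 + 12579)*(7020 - 3460) = 25701*3560 = 91495560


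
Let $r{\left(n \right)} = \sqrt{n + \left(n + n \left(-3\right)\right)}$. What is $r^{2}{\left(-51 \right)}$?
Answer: $51$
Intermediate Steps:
$r{\left(n \right)} = \sqrt{- n}$ ($r{\left(n \right)} = \sqrt{n + \left(n - 3 n\right)} = \sqrt{n - 2 n} = \sqrt{- n}$)
$r^{2}{\left(-51 \right)} = \left(\sqrt{\left(-1\right) \left(-51\right)}\right)^{2} = \left(\sqrt{51}\right)^{2} = 51$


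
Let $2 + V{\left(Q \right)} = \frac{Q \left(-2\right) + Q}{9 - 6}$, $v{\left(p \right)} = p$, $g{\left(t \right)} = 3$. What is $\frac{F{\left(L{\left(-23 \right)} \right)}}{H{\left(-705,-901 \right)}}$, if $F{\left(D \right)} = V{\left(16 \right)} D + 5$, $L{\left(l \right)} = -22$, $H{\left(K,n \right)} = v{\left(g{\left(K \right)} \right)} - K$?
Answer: $\frac{499}{2124} \approx 0.23493$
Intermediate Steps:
$H{\left(K,n \right)} = 3 - K$
$V{\left(Q \right)} = -2 - \frac{Q}{3}$ ($V{\left(Q \right)} = -2 + \frac{Q \left(-2\right) + Q}{9 - 6} = -2 + \frac{- 2 Q + Q}{3} = -2 + - Q \frac{1}{3} = -2 - \frac{Q}{3}$)
$F{\left(D \right)} = 5 - \frac{22 D}{3}$ ($F{\left(D \right)} = \left(-2 - \frac{16}{3}\right) D + 5 = - \frac{22 D}{3} + 5 = 5 - \frac{22 D}{3}$)
$\frac{F{\left(L{\left(-23 \right)} \right)}}{H{\left(-705,-901 \right)}} = \frac{5 - - \frac{484}{3}}{3 - -705} = \frac{5 + \frac{484}{3}}{3 + 705} = \frac{499}{3 \cdot 708} = \frac{499}{3} \cdot \frac{1}{708} = \frac{499}{2124}$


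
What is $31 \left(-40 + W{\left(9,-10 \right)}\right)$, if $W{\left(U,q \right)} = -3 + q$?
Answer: $-1643$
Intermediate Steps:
$31 \left(-40 + W{\left(9,-10 \right)}\right) = 31 \left(-40 - 13\right) = 31 \left(-53\right) = -1643$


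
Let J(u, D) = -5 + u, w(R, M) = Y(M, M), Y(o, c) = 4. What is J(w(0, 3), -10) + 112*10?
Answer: 1119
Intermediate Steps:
w(R, M) = 4
J(w(0, 3), -10) + 112*10 = (-5 + 4) + 112*10 = -1 + 1120 = 1119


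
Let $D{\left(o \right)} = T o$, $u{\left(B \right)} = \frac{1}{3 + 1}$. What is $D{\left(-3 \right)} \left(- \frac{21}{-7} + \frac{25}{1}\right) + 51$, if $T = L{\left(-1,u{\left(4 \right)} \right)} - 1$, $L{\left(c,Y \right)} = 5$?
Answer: $-285$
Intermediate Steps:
$u{\left(B \right)} = \frac{1}{4}$
$T = 4$ ($T = 5 - 1 = 4$)
$D{\left(o \right)} = 4 o$
$D{\left(-3 \right)} \left(- \frac{21}{-7} + \frac{25}{1}\right) + 51 = 4 \left(-3\right) \left(- \frac{21}{-7} + \frac{25}{1}\right) + 51 = - 12 \left(\left(-21\right) \left(- \frac{1}{7}\right) + 25 \cdot 1\right) + 51 = - 12 \left(3 + 25\right) + 51 = \left(-12\right) 28 + 51 = -336 + 51 = -285$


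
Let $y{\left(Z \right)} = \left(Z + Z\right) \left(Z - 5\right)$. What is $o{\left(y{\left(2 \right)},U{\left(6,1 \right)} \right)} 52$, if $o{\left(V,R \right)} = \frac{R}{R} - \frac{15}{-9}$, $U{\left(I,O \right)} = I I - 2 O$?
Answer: $\frac{416}{3} \approx 138.67$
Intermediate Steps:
$U{\left(I,O \right)} = I^{2} - 2 O$
$y{\left(Z \right)} = 2 Z \left(-5 + Z\right)$
$o{\left(V,R \right)} = \frac{8}{3}$ ($o{\left(V,R \right)} = 1 - - \frac{5}{3} = 1 + \frac{5}{3} = \frac{8}{3}$)
$o{\left(y{\left(2 \right)},U{\left(6,1 \right)} \right)} 52 = \frac{8}{3} \cdot 52 = \frac{416}{3}$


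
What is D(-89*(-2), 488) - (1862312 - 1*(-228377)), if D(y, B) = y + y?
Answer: -2090333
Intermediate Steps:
D(y, B) = 2*y
D(-89*(-2), 488) - (1862312 - 1*(-228377)) = 2*(-89*(-2)) - (1862312 - 1*(-228377)) = 2*178 - (1862312 + 228377) = 356 - 1*2090689 = 356 - 2090689 = -2090333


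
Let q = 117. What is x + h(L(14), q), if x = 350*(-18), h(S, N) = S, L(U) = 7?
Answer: -6293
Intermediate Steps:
x = -6300
x + h(L(14), q) = -6300 + 7 = -6293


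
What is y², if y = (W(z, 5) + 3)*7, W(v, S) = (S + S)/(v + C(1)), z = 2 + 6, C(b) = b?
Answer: 67081/81 ≈ 828.16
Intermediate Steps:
z = 8
W(v, S) = 2*S/(1 + v) (W(v, S) = (S + S)/(v + 1) = (2*S)/(1 + v) = 2*S/(1 + v))
y = 259/9 (y = (2*5/(1 + 8) + 3)*7 = (2*5/9 + 3)*7 = (2*5*(⅑) + 3)*7 = (10/9 + 3)*7 = (37/9)*7 = 259/9 ≈ 28.778)
y² = (259/9)² = 67081/81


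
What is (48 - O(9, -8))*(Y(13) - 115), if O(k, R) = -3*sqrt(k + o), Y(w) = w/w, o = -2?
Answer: -5472 - 342*sqrt(7) ≈ -6376.8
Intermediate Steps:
Y(w) = 1
O(k, R) = -3*sqrt(-2 + k) (O(k, R) = -3*sqrt(k - 2) = -3*sqrt(-2 + k))
(48 - O(9, -8))*(Y(13) - 115) = (48 - (-3)*sqrt(-2 + 9))*(1 - 115) = (48 - (-3)*sqrt(7))*(-114) = (48 + 3*sqrt(7))*(-114) = -5472 - 342*sqrt(7)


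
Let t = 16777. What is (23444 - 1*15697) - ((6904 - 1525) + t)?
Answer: -14409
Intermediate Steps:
(23444 - 1*15697) - ((6904 - 1525) + t) = (23444 - 1*15697) - ((6904 - 1525) + 16777) = (23444 - 15697) - (5379 + 16777) = 7747 - 1*22156 = 7747 - 22156 = -14409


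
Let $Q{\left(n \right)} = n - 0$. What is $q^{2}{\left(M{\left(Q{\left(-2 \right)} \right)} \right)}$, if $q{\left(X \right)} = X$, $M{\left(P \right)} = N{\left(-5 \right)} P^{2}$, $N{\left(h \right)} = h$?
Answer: $400$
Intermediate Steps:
$Q{\left(n \right)} = n$ ($Q{\left(n \right)} = n + 0 = n$)
$M{\left(P \right)} = - 5 P^{2}$
$q^{2}{\left(M{\left(Q{\left(-2 \right)} \right)} \right)} = \left(- 5 \left(-2\right)^{2}\right)^{2} = \left(\left(-5\right) 4\right)^{2} = \left(-20\right)^{2} = 400$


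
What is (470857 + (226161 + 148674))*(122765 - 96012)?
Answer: 22624798076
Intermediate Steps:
(470857 + (226161 + 148674))*(122765 - 96012) = (470857 + 374835)*26753 = 845692*26753 = 22624798076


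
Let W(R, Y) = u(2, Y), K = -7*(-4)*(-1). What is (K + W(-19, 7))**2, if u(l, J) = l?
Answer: 676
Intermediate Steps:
K = -28 (K = 28*(-1) = -28)
W(R, Y) = 2
(K + W(-19, 7))**2 = (-28 + 2)**2 = (-26)**2 = 676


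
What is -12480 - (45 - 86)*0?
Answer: -12480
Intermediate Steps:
-12480 - (45 - 86)*0 = -12480 - (-41)*0 = -12480 - 1*0 = -12480 + 0 = -12480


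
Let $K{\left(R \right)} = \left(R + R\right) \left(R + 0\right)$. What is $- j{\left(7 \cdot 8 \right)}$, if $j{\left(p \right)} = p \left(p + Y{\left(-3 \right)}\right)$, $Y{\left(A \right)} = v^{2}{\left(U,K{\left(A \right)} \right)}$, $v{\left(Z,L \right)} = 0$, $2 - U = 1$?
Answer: $-3136$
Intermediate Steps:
$U = 1$ ($U = 2 - 1 = 1$)
$K{\left(R \right)} = 2 R^{2}$ ($K{\left(R \right)} = 2 R R = 2 R^{2}$)
$Y{\left(A \right)} = 0$ ($Y{\left(A \right)} = 0^{2} = 0$)
$j{\left(p \right)} = p^{2}$ ($j{\left(p \right)} = p \left(p + 0\right) = p p = p^{2}$)
$- j{\left(7 \cdot 8 \right)} = - \left(7 \cdot 8\right)^{2} = - 56^{2} = \left(-1\right) 3136 = -3136$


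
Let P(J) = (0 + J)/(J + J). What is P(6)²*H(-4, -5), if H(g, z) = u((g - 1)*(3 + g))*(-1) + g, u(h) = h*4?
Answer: -6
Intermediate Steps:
P(J) = ½ (P(J) = J/((2*J)) = J*(1/(2*J)) = ½)
u(h) = 4*h
H(g, z) = g - 4*(-1 + g)*(3 + g) (H(g, z) = (4*((g - 1)*(3 + g)))*(-1) + g = (4*((-1 + g)*(3 + g)))*(-1) + g = (4*(-1 + g)*(3 + g))*(-1) + g = -4*(-1 + g)*(3 + g) + g = g - 4*(-1 + g)*(3 + g))
P(6)²*H(-4, -5) = (½)²*(12 - 7*(-4) - 4*(-4)²) = (12 + 28 - 4*16)/4 = (12 + 28 - 64)/4 = (¼)*(-24) = -6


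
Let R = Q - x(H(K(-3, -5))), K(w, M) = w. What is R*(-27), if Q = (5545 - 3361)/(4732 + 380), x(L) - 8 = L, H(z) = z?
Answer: 8766/71 ≈ 123.46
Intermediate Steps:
x(L) = 8 + L
Q = 91/213 (Q = 2184/5112 = 2184*(1/5112) = 91/213 ≈ 0.42723)
R = -974/213 (R = 91/213 - (8 - 3) = 91/213 - 1*5 = 91/213 - 5 = -974/213 ≈ -4.5728)
R*(-27) = -974/213*(-27) = 8766/71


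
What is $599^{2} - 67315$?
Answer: $291486$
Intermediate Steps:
$599^{2} - 67315 = 358801 - 67315 = 291486$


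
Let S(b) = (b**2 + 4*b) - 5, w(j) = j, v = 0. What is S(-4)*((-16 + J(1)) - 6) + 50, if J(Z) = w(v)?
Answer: 160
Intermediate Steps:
J(Z) = 0
S(b) = -5 + b**2 + 4*b
S(-4)*((-16 + J(1)) - 6) + 50 = (-5 + (-4)**2 + 4*(-4))*((-16 + 0) - 6) + 50 = (-5 + 16 - 16)*(-16 - 6) + 50 = -5*(-22) + 50 = 110 + 50 = 160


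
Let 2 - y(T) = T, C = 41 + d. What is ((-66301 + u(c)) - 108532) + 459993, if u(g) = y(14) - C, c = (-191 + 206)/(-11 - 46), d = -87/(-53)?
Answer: 15110584/53 ≈ 2.8511e+5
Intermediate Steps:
d = 87/53 (d = -87*(-1/53) = 87/53 ≈ 1.6415)
C = 2260/53 (C = 41 + 87/53 = 2260/53 ≈ 42.641)
c = -5/19 (c = 15/(-57) = 15*(-1/57) = -5/19 ≈ -0.26316)
y(T) = 2 - T
u(g) = -2896/53 (u(g) = (2 - 1*14) - 1*2260/53 = (2 - 14) - 2260/53 = -12 - 2260/53 = -2896/53)
((-66301 + u(c)) - 108532) + 459993 = ((-66301 - 2896/53) - 108532) + 459993 = (-3516849/53 - 108532) + 459993 = -9269045/53 + 459993 = 15110584/53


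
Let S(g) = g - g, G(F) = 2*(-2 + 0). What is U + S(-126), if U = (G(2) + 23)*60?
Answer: 1140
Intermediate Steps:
G(F) = -4 (G(F) = 2*(-2) = -4)
S(g) = 0
U = 1140 (U = (-4 + 23)*60 = 19*60 = 1140)
U + S(-126) = 1140 + 0 = 1140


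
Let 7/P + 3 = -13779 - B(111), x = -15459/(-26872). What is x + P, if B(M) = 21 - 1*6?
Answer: 30442817/52964712 ≈ 0.57478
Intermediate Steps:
B(M) = 15 (B(M) = 21 - 6 = 15)
x = 15459/26872 (x = -15459*(-1/26872) = 15459/26872 ≈ 0.57528)
P = -1/1971 (P = 7/(-3 + (-13779 - 1*15)) = 7/(-3 + (-13779 - 15)) = 7/(-3 - 13794) = 7/(-13797) = 7*(-1/13797) = -1/1971 ≈ -0.00050736)
x + P = 15459/26872 - 1/1971 = 30442817/52964712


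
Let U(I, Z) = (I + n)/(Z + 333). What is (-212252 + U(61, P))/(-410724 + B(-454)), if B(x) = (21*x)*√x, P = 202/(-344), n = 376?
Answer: 69226577183412/166729854246875 - 1606933577942*I*√454/166729854246875 ≈ 0.4152 - 0.20536*I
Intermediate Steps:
P = -101/172 (P = 202*(-1/344) = -101/172 ≈ -0.58721)
U(I, Z) = (376 + I)/(333 + Z) (U(I, Z) = (I + 376)/(Z + 333) = (376 + I)/(333 + Z))
B(x) = 21*x^(3/2)
(-212252 + U(61, P))/(-410724 + B(-454)) = (-212252 + (376 + 61)/(333 - 101/172))/(-410724 + 21*(-454)^(3/2)) = (-212252 + 437/(57175/172))/(-410724 + 21*(-454*I*√454)) = (-212252 + (172/57175)*437)/(-410724 - 9534*I*√454) = (-212252 + 75164/57175)/(-410724 - 9534*I*√454) = -12135432936/(57175*(-410724 - 9534*I*√454))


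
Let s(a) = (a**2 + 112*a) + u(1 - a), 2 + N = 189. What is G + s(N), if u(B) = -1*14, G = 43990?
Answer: 99889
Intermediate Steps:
u(B) = -14
N = 187 (N = -2 + 189 = 187)
s(a) = -14 + a**2 + 112*a (s(a) = (a**2 + 112*a) - 14 = -14 + a**2 + 112*a)
G + s(N) = 43990 + (-14 + 187**2 + 112*187) = 43990 + (-14 + 34969 + 20944) = 43990 + 55899 = 99889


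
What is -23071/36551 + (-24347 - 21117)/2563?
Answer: -1720885637/93680213 ≈ -18.370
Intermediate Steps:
-23071/36551 + (-24347 - 21117)/2563 = -23071*1/36551 - 45464*1/2563 = -23071/36551 - 45464/2563 = -1720885637/93680213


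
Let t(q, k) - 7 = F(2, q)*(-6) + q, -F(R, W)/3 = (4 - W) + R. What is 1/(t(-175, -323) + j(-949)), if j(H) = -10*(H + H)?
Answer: 1/22070 ≈ 4.5310e-5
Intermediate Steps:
F(R, W) = -12 - 3*R + 3*W (F(R, W) = -3*((4 - W) + R) = -3*(4 + R - W) = -12 - 3*R + 3*W)
j(H) = -20*H
t(q, k) = 115 - 17*q (t(q, k) = 7 + ((-12 - 3*2 + 3*q)*(-6) + q) = 7 + ((-12 - 6 + 3*q)*(-6) + q) = 7 + ((-18 + 3*q)*(-6) + q) = 7 + ((108 - 18*q) + q) = 7 + (108 - 17*q) = 115 - 17*q)
1/(t(-175, -323) + j(-949)) = 1/((115 - 17*(-175)) - 20*(-949)) = 1/((115 + 2975) + 18980) = 1/(3090 + 18980) = 1/22070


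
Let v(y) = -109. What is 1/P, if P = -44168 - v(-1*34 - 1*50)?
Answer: -1/44059 ≈ -2.2697e-5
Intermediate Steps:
P = -44059 (P = -44168 - 1*(-109) = -44168 + 109 = -44059)
1/P = 1/(-44059) = -1/44059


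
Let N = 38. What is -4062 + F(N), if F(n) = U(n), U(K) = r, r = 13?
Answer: -4049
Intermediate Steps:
U(K) = 13
F(n) = 13
-4062 + F(N) = -4062 + 13 = -4049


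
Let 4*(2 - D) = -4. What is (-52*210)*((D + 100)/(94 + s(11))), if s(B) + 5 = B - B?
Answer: -1124760/89 ≈ -12638.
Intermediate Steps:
D = 3 (D = 2 - ¼*(-4) = 2 + 1 = 3)
s(B) = -5 (s(B) = -5 + (B - B) = -5 + 0 = -5)
(-52*210)*((D + 100)/(94 + s(11))) = (-52*210)*((3 + 100)/(94 - 5)) = -1124760/89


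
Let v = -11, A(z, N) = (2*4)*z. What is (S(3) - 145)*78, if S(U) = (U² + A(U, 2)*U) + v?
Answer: -5850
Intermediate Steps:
A(z, N) = 8*z
S(U) = -11 + 9*U² (S(U) = (U² + (8*U)*U) - 11 = (U² + 8*U²) - 11 = 9*U² - 11 = -11 + 9*U²)
(S(3) - 145)*78 = ((-11 + 9*3²) - 145)*78 = ((-11 + 9*9) - 145)*78 = ((-11 + 81) - 145)*78 = (70 - 145)*78 = -75*78 = -5850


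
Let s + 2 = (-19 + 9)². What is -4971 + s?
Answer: -4873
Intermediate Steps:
s = 98 (s = -2 + (-19 + 9)² = -2 + (-10)² = -2 + 100 = 98)
-4971 + s = -4971 + 98 = -4873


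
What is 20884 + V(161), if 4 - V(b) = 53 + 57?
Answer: 20778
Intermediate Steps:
V(b) = -106 (V(b) = 4 - (53 + 57) = 4 - 1*110 = 4 - 110 = -106)
20884 + V(161) = 20884 - 106 = 20778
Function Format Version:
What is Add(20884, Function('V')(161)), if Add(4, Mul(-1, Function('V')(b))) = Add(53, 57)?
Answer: 20778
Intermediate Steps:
Function('V')(b) = -106 (Function('V')(b) = Add(4, Mul(-1, Add(53, 57))) = Add(4, Mul(-1, 110)) = Add(4, -110) = -106)
Add(20884, Function('V')(161)) = Add(20884, -106) = 20778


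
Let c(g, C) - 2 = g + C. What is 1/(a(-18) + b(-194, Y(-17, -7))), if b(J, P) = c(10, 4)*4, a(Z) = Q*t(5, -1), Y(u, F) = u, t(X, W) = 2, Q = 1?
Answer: 1/66 ≈ 0.015152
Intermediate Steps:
a(Z) = 2 (a(Z) = 1*2 = 2)
c(g, C) = 2 + C + g (c(g, C) = 2 + (g + C) = 2 + (C + g) = 2 + C + g)
b(J, P) = 64 (b(J, P) = (2 + 4 + 10)*4 = 16*4 = 64)
1/(a(-18) + b(-194, Y(-17, -7))) = 1/(2 + 64) = 1/66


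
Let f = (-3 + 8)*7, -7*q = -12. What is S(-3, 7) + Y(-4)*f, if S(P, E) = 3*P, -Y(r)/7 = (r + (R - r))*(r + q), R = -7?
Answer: -3929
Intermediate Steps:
q = 12/7 (q = -⅐*(-12) = 12/7 ≈ 1.7143)
Y(r) = 84 + 49*r (Y(r) = -7*(r + (-7 - r))*(r + 12/7) = -(-49)*(12/7 + r) = -7*(-12 - 7*r) = 84 + 49*r)
f = 35 (f = 5*7 = 35)
S(-3, 7) + Y(-4)*f = 3*(-3) + (84 + 49*(-4))*35 = -9 + (84 - 196)*35 = -9 - 112*35 = -9 - 3920 = -3929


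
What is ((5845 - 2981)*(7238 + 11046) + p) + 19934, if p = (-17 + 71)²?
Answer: 52388226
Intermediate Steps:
p = 2916 (p = 54² = 2916)
((5845 - 2981)*(7238 + 11046) + p) + 19934 = ((5845 - 2981)*(7238 + 11046) + 2916) + 19934 = (2864*18284 + 2916) + 19934 = (52365376 + 2916) + 19934 = 52368292 + 19934 = 52388226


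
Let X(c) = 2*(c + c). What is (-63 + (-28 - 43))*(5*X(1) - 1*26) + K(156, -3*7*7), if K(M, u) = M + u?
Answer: 813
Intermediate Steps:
X(c) = 4*c (X(c) = 2*(2*c) = 4*c)
(-63 + (-28 - 43))*(5*X(1) - 1*26) + K(156, -3*7*7) = (-63 + (-28 - 43))*(5*(4*1) - 1*26) + (156 - 3*7*7) = (-63 - 71)*(5*4 - 26) + (156 - 21*7) = -134*(20 - 26) + (156 - 147) = -134*(-6) + 9 = 804 + 9 = 813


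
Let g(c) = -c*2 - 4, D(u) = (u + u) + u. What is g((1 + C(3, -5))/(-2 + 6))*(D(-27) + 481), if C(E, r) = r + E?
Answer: -1400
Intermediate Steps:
D(u) = 3*u (D(u) = 2*u + u = 3*u)
C(E, r) = E + r
g(c) = -4 - 2*c (g(c) = -2*c - 4 = -4 - 2*c)
g((1 + C(3, -5))/(-2 + 6))*(D(-27) + 481) = (-4 - 2*(1 + (3 - 5))/(-2 + 6))*(3*(-27) + 481) = (-4 - 2*(1 - 2)/4)*(-81 + 481) = (-4 - (-2)/4)*400 = (-4 - 2*(-¼))*400 = (-4 + ½)*400 = -7/2*400 = -1400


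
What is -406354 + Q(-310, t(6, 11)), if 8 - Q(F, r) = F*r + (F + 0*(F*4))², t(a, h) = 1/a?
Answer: -1507183/3 ≈ -5.0239e+5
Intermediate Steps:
Q(F, r) = 8 - F² - F*r (Q(F, r) = 8 - (F*r + (F + 0*(F*4))²) = 8 - (F*r + (F + 0*(4*F))²) = 8 - (F*r + (F + 0)²) = 8 - (F*r + F²) = 8 - (F² + F*r) = 8 + (-F² - F*r) = 8 - F² - F*r)
-406354 + Q(-310, t(6, 11)) = -406354 + (8 - 1*(-310)² - 1*(-310)/6) = -406354 + (8 - 1*96100 - 1*(-310)*⅙) = -406354 + (8 - 96100 + 155/3) = -406354 - 288121/3 = -1507183/3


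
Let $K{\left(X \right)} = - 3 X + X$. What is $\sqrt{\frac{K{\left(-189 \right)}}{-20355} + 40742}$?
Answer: $\frac{2 \sqrt{468901756010}}{6785} \approx 201.85$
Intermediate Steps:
$K{\left(X \right)} = - 2 X$
$\sqrt{\frac{K{\left(-189 \right)}}{-20355} + 40742} = \sqrt{\frac{\left(-2\right) \left(-189\right)}{-20355} + 40742} = \sqrt{378 \left(- \frac{1}{20355}\right) + 40742} = \sqrt{- \frac{126}{6785} + 40742} = \sqrt{\frac{276434344}{6785}} = \frac{2 \sqrt{468901756010}}{6785}$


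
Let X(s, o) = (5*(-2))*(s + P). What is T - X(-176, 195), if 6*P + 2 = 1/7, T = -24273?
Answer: -546758/21 ≈ -26036.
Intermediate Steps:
P = -13/42 (P = -⅓ + (⅙)/7 = -⅓ + (⅙)*(⅐) = -⅓ + 1/42 = -13/42 ≈ -0.30952)
X(s, o) = 65/21 - 10*s (X(s, o) = (5*(-2))*(s - 13/42) = -10*(-13/42 + s) = 65/21 - 10*s)
T - X(-176, 195) = -24273 - (65/21 - 10*(-176)) = -24273 - (65/21 + 1760) = -24273 - 1*37025/21 = -24273 - 37025/21 = -546758/21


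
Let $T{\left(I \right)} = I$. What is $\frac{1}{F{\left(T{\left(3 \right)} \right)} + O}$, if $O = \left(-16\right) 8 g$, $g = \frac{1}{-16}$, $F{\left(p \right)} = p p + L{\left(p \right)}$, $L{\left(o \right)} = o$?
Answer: $\frac{1}{20} \approx 0.05$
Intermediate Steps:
$F{\left(p \right)} = p + p^{2}$ ($F{\left(p \right)} = p p + p = p^{2} + p = p + p^{2}$)
$g = - \frac{1}{16} \approx -0.0625$
$O = 8$ ($O = \left(-16\right) 8 \left(- \frac{1}{16}\right) = \left(-128\right) \left(- \frac{1}{16}\right) = 8$)
$\frac{1}{F{\left(T{\left(3 \right)} \right)} + O} = \frac{1}{3 \left(1 + 3\right) + 8} = \frac{1}{3 \cdot 4 + 8} = \frac{1}{12 + 8} = \frac{1}{20}$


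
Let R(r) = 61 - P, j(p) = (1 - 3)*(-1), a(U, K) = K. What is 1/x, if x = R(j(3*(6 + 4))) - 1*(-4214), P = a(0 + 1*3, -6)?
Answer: 1/4281 ≈ 0.00023359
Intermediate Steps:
P = -6
j(p) = 2 (j(p) = -2*(-1) = 2)
R(r) = 67 (R(r) = 61 - 1*(-6) = 61 + 6 = 67)
x = 4281 (x = 67 - 1*(-4214) = 67 + 4214 = 4281)
1/x = 1/4281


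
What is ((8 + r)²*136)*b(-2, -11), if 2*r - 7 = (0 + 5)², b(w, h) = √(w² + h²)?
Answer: 391680*√5 ≈ 8.7582e+5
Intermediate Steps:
b(w, h) = √(h² + w²)
r = 16 (r = 7/2 + (0 + 5)²/2 = 7/2 + (½)*5² = 7/2 + (½)*25 = 7/2 + 25/2 = 16)
((8 + r)²*136)*b(-2, -11) = ((8 + 16)²*136)*√((-11)² + (-2)²) = (24²*136)*√(121 + 4) = (576*136)*√125 = 78336*(5*√5) = 391680*√5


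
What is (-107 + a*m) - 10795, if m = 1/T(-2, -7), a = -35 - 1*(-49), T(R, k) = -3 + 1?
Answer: -10909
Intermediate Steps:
T(R, k) = -2
a = 14 (a = -35 + 49 = 14)
m = -½ (m = 1/(-2) = -½ ≈ -0.50000)
(-107 + a*m) - 10795 = (-107 + 14*(-½)) - 10795 = (-107 - 7) - 10795 = -114 - 10795 = -10909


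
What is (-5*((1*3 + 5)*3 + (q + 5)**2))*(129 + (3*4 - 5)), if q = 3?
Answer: -59840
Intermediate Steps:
(-5*((1*3 + 5)*3 + (q + 5)**2))*(129 + (3*4 - 5)) = (-5*((1*3 + 5)*3 + (3 + 5)**2))*(129 + (3*4 - 5)) = (-5*((3 + 5)*3 + 8**2))*(129 + (12 - 5)) = (-5*(8*3 + 64))*(129 + 7) = -5*(24 + 64)*136 = -5*88*136 = -440*136 = -59840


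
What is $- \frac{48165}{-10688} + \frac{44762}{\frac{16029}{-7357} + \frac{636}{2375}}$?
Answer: $- \frac{8357699218231205}{356870428224} \approx -23419.0$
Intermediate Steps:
$- \frac{48165}{-10688} + \frac{44762}{\frac{16029}{-7357} + \frac{636}{2375}} = \left(-48165\right) \left(- \frac{1}{10688}\right) + \frac{44762}{16029 \left(- \frac{1}{7357}\right) + 636 \cdot \frac{1}{2375}} = \frac{48165}{10688} + \frac{44762}{- \frac{16029}{7357} + \frac{636}{2375}} = \frac{48165}{10688} + \frac{44762}{- \frac{33389823}{17472875}} = \frac{48165}{10688} + 44762 \left(- \frac{17472875}{33389823}\right) = \frac{48165}{10688} - \frac{782120830750}{33389823} = - \frac{8357699218231205}{356870428224}$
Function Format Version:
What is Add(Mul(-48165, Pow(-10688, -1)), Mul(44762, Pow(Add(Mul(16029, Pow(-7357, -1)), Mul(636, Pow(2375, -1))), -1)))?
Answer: Rational(-8357699218231205, 356870428224) ≈ -23419.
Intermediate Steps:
Add(Mul(-48165, Pow(-10688, -1)), Mul(44762, Pow(Add(Mul(16029, Pow(-7357, -1)), Mul(636, Pow(2375, -1))), -1))) = Add(Mul(-48165, Rational(-1, 10688)), Mul(44762, Pow(Add(Mul(16029, Rational(-1, 7357)), Mul(636, Rational(1, 2375))), -1))) = Add(Rational(48165, 10688), Mul(44762, Pow(Add(Rational(-16029, 7357), Rational(636, 2375)), -1))) = Add(Rational(48165, 10688), Mul(44762, Pow(Rational(-33389823, 17472875), -1))) = Add(Rational(48165, 10688), Mul(44762, Rational(-17472875, 33389823))) = Add(Rational(48165, 10688), Rational(-782120830750, 33389823)) = Rational(-8357699218231205, 356870428224)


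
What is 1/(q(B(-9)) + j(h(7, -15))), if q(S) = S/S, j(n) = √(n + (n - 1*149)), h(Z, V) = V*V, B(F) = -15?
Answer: -1/300 + √301/300 ≈ 0.054498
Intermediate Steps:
h(Z, V) = V²
j(n) = √(-149 + 2*n) (j(n) = √(n + (n - 149)) = √(n + (-149 + n)) = √(-149 + 2*n))
q(S) = 1
1/(q(B(-9)) + j(h(7, -15))) = 1/(1 + √(-149 + 2*(-15)²)) = 1/(1 + √(-149 + 2*225)) = 1/(1 + √(-149 + 450)) = 1/(1 + √301)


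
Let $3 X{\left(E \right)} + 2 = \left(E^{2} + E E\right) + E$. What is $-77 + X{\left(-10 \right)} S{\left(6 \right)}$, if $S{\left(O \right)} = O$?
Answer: $299$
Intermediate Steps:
$X{\left(E \right)} = - \frac{2}{3} + \frac{E}{3} + \frac{2 E^{2}}{3}$ ($X{\left(E \right)} = - \frac{2}{3} + \frac{\left(E^{2} + E E\right) + E}{3} = - \frac{2}{3} + \frac{\left(E^{2} + E^{2}\right) + E}{3} = - \frac{2}{3} + \frac{2 E^{2} + E}{3} = - \frac{2}{3} + \frac{E + 2 E^{2}}{3} = - \frac{2}{3} + \left(\frac{E}{3} + \frac{2 E^{2}}{3}\right) = - \frac{2}{3} + \frac{E}{3} + \frac{2 E^{2}}{3}$)
$-77 + X{\left(-10 \right)} S{\left(6 \right)} = -77 + \left(- \frac{2}{3} + \frac{1}{3} \left(-10\right) + \frac{2 \left(-10\right)^{2}}{3}\right) 6 = -77 + \left(- \frac{2}{3} - \frac{10}{3} + \frac{2}{3} \cdot 100\right) 6 = -77 + \left(- \frac{2}{3} - \frac{10}{3} + \frac{200}{3}\right) 6 = -77 + \frac{188}{3} \cdot 6 = -77 + 376 = 299$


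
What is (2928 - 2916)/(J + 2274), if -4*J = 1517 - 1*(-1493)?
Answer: 24/3043 ≈ 0.0078869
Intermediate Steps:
J = -1505/2 (J = -(1517 - 1*(-1493))/4 = -(1517 + 1493)/4 = -¼*3010 = -1505/2 ≈ -752.50)
(2928 - 2916)/(J + 2274) = (2928 - 2916)/(-1505/2 + 2274) = 12/(3043/2) = 12*(2/3043) = 24/3043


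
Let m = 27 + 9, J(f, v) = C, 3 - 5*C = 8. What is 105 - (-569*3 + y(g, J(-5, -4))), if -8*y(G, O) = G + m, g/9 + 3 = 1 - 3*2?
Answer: 3615/2 ≈ 1807.5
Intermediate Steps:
C = -1 (C = 3/5 - 1/5*8 = 3/5 - 8/5 = -1)
J(f, v) = -1
m = 36
g = -72 (g = -27 + 9*(1 - 3*2) = -27 + 9*(1 - 6) = -27 + 9*(-5) = -27 - 45 = -72)
y(G, O) = -9/2 - G/8 (y(G, O) = -(G + 36)/8 = -(36 + G)/8 = -9/2 - G/8)
105 - (-569*3 + y(g, J(-5, -4))) = 105 - (-569*3 + (-9/2 - 1/8*(-72))) = 105 - (-1707 + (-9/2 + 9)) = 105 - (-1707 + 9/2) = 105 - 1*(-3405/2) = 105 + 3405/2 = 3615/2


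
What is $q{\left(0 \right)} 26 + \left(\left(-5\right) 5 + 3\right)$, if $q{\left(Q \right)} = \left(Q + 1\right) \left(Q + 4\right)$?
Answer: $82$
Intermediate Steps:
$q{\left(Q \right)} = \left(1 + Q\right) \left(4 + Q\right)$
$q{\left(0 \right)} 26 + \left(\left(-5\right) 5 + 3\right) = \left(4 + 0^{2} + 5 \cdot 0\right) 26 + \left(\left(-5\right) 5 + 3\right) = \left(4 + 0 + 0\right) 26 + \left(-25 + 3\right) = 4 \cdot 26 - 22 = 104 - 22 = 82$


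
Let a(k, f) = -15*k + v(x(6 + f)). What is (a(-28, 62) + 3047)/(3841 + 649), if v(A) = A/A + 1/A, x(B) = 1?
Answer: 3469/4490 ≈ 0.77261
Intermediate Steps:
v(A) = 1 + 1/A
a(k, f) = 2 - 15*k (a(k, f) = -15*k + (1 + 1)/1 = -15*k + 1*2 = -15*k + 2 = 2 - 15*k)
(a(-28, 62) + 3047)/(3841 + 649) = ((2 - 15*(-28)) + 3047)/(3841 + 649) = ((2 + 420) + 3047)/4490 = (422 + 3047)*(1/4490) = 3469*(1/4490) = 3469/4490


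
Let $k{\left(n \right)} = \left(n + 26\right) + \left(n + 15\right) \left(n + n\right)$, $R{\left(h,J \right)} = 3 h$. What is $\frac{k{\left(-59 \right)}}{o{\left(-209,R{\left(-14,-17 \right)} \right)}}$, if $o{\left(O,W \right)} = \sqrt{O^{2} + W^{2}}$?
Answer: $\frac{5159 \sqrt{45445}}{45445} \approx 24.2$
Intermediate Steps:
$k{\left(n \right)} = 26 + n + 2 n \left(15 + n\right)$ ($k{\left(n \right)} = \left(26 + n\right) + \left(15 + n\right) 2 n = \left(26 + n\right) + 2 n \left(15 + n\right) = 26 + n + 2 n \left(15 + n\right)$)
$\frac{k{\left(-59 \right)}}{o{\left(-209,R{\left(-14,-17 \right)} \right)}} = \frac{26 + 2 \left(-59\right)^{2} + 31 \left(-59\right)}{\sqrt{\left(-209\right)^{2} + \left(3 \left(-14\right)\right)^{2}}} = \frac{26 + 2 \cdot 3481 - 1829}{\sqrt{43681 + \left(-42\right)^{2}}} = \frac{26 + 6962 - 1829}{\sqrt{43681 + 1764}} = \frac{5159}{\sqrt{45445}} = 5159 \frac{\sqrt{45445}}{45445} = \frac{5159 \sqrt{45445}}{45445}$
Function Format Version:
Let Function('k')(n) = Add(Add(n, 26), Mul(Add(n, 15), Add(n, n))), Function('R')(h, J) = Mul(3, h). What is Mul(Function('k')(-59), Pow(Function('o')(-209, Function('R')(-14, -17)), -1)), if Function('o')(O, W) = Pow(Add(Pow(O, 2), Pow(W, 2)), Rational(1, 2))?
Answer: Mul(Rational(5159, 45445), Pow(45445, Rational(1, 2))) ≈ 24.200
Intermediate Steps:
Function('k')(n) = Add(26, n, Mul(2, n, Add(15, n))) (Function('k')(n) = Add(Add(26, n), Mul(Add(15, n), Mul(2, n))) = Add(Add(26, n), Mul(2, n, Add(15, n))) = Add(26, n, Mul(2, n, Add(15, n))))
Mul(Function('k')(-59), Pow(Function('o')(-209, Function('R')(-14, -17)), -1)) = Mul(Add(26, Mul(2, Pow(-59, 2)), Mul(31, -59)), Pow(Pow(Add(Pow(-209, 2), Pow(Mul(3, -14), 2)), Rational(1, 2)), -1)) = Mul(Add(26, Mul(2, 3481), -1829), Pow(Pow(Add(43681, Pow(-42, 2)), Rational(1, 2)), -1)) = Mul(Add(26, 6962, -1829), Pow(Pow(Add(43681, 1764), Rational(1, 2)), -1)) = Mul(5159, Pow(Pow(45445, Rational(1, 2)), -1)) = Mul(5159, Mul(Rational(1, 45445), Pow(45445, Rational(1, 2)))) = Mul(Rational(5159, 45445), Pow(45445, Rational(1, 2)))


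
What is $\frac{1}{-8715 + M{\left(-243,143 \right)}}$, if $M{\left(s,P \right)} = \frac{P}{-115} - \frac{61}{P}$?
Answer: $- \frac{16445}{143345639} \approx -0.00011472$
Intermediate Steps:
$M{\left(s,P \right)} = - \frac{61}{P} - \frac{P}{115}$ ($M{\left(s,P \right)} = P \left(- \frac{1}{115}\right) - \frac{61}{P} = - \frac{P}{115} - \frac{61}{P} = - \frac{61}{P} - \frac{P}{115}$)
$\frac{1}{-8715 + M{\left(-243,143 \right)}} = \frac{1}{-8715 - \left(\frac{143}{115} + \frac{61}{143}\right)} = \frac{1}{-8715 - \frac{27464}{16445}} = \frac{1}{- \frac{143345639}{16445}} = - \frac{16445}{143345639}$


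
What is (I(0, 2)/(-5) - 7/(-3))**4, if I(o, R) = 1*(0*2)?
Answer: 2401/81 ≈ 29.642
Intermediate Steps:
I(o, R) = 0 (I(o, R) = 1*0 = 0)
(I(0, 2)/(-5) - 7/(-3))**4 = (0/(-5) - 7/(-3))**4 = (0*(-1/5) - 7*(-1/3))**4 = (0 + 7/3)**4 = (7/3)**4 = 2401/81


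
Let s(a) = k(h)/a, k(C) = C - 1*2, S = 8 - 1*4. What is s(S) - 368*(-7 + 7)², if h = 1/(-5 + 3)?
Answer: -5/8 ≈ -0.62500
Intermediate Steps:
h = -½ (h = 1/(-2) = -½ ≈ -0.50000)
S = 4 (S = 8 - 4 = 4)
k(C) = -2 + C (k(C) = C - 2 = -2 + C)
s(a) = -5/(2*a) (s(a) = (-2 - ½)/a = -5/(2*a))
s(S) - 368*(-7 + 7)² = -5/2/4 - 368*(-7 + 7)² = -5/2*¼ - 368*0² = -5/8 - 368*0 = -5/8 + 0 = -5/8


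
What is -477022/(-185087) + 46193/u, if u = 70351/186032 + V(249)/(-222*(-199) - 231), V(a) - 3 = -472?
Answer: 9985730433677759146/79441095791549 ≈ 1.2570e+5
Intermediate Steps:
V(a) = -469 (V(a) = 3 - 472 = -469)
u = 3004466389/8175548304 (u = 70351/186032 - 469/(-222*(-199) - 231) = 70351*(1/186032) - 469/(44178 - 231) = 70351/186032 - 469/43947 = 3004466389/8175548304 ≈ 0.36749)
-477022/(-185087) + 46193/u = -477022/(-185087) + 46193/(3004466389/8175548304) = -477022*(-1/185087) + 46193*(8175548304/3004466389) = 68146/26441 + 377653102806672/3004466389 = 9985730433677759146/79441095791549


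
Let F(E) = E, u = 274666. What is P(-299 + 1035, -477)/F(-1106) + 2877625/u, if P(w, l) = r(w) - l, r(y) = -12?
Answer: 109104770/10849307 ≈ 10.056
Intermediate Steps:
P(w, l) = -12 - l
P(-299 + 1035, -477)/F(-1106) + 2877625/u = (-12 - 1*(-477))/(-1106) + 2877625/274666 = (-12 + 477)*(-1/1106) + 2877625*(1/274666) = 465*(-1/1106) + 2877625/274666 = -465/1106 + 2877625/274666 = 109104770/10849307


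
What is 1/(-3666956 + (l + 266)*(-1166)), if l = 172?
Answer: -1/4177664 ≈ -2.3937e-7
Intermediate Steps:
1/(-3666956 + (l + 266)*(-1166)) = 1/(-3666956 + (172 + 266)*(-1166)) = 1/(-3666956 + 438*(-1166)) = 1/(-3666956 - 510708) = 1/(-4177664) = -1/4177664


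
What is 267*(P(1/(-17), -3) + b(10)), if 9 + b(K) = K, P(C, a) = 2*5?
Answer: 2937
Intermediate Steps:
P(C, a) = 10
b(K) = -9 + K
267*(P(1/(-17), -3) + b(10)) = 267*(10 + (-9 + 10)) = 267*(10 + 1) = 267*11 = 2937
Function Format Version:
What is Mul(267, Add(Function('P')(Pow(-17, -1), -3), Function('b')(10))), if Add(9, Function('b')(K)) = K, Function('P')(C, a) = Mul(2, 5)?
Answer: 2937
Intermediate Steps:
Function('P')(C, a) = 10
Function('b')(K) = Add(-9, K)
Mul(267, Add(Function('P')(Pow(-17, -1), -3), Function('b')(10))) = Mul(267, Add(10, Add(-9, 10))) = Mul(267, Add(10, 1)) = Mul(267, 11) = 2937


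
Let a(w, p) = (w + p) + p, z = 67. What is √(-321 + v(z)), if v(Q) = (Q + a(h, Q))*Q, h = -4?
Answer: √12878 ≈ 113.48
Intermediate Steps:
a(w, p) = w + 2*p (a(w, p) = (p + w) + p = w + 2*p)
v(Q) = Q*(-4 + 3*Q) (v(Q) = (Q + (-4 + 2*Q))*Q = (-4 + 3*Q)*Q = Q*(-4 + 3*Q))
√(-321 + v(z)) = √(-321 + 67*(-4 + 3*67)) = √(-321 + 67*(-4 + 201)) = √(-321 + 67*197) = √(-321 + 13199) = √12878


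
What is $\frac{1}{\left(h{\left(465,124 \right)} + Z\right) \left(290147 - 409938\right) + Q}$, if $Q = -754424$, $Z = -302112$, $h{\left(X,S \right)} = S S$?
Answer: $\frac{1}{34347637752} \approx 2.9114 \cdot 10^{-11}$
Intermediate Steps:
$h{\left(X,S \right)} = S^{2}$
$\frac{1}{\left(h{\left(465,124 \right)} + Z\right) \left(290147 - 409938\right) + Q} = \frac{1}{\left(124^{2} - 302112\right) \left(290147 - 409938\right) - 754424} = \frac{1}{\left(15376 - 302112\right) \left(-119791\right) - 754424} = \frac{1}{\left(-286736\right) \left(-119791\right) - 754424} = \frac{1}{34348392176 - 754424} = \frac{1}{34347637752}$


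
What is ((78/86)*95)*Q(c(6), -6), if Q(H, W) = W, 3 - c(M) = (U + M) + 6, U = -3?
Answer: -22230/43 ≈ -516.98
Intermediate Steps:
c(M) = -M (c(M) = 3 - ((-3 + M) + 6) = 3 - (3 + M) = 3 + (-3 - M) = -M)
((78/86)*95)*Q(c(6), -6) = ((78/86)*95)*(-6) = ((78*(1/86))*95)*(-6) = ((39/43)*95)*(-6) = (3705/43)*(-6) = -22230/43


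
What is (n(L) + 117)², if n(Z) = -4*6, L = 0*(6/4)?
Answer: 8649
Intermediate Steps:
L = 0 (L = 0*(6*(¼)) = 0*(3/2) = 0)
n(Z) = -24
(n(L) + 117)² = (-24 + 117)² = 93² = 8649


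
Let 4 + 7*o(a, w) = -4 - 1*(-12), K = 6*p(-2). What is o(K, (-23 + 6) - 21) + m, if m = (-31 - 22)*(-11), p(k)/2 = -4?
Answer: 4085/7 ≈ 583.57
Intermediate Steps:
p(k) = -8 (p(k) = 2*(-4) = -8)
K = -48 (K = 6*(-8) = -48)
o(a, w) = 4/7 (o(a, w) = -4/7 + (-4 - 1*(-12))/7 = -4/7 + (-4 + 12)/7 = -4/7 + (1/7)*8 = -4/7 + 8/7 = 4/7)
m = 583 (m = -53*(-11) = 583)
o(K, (-23 + 6) - 21) + m = 4/7 + 583 = 4085/7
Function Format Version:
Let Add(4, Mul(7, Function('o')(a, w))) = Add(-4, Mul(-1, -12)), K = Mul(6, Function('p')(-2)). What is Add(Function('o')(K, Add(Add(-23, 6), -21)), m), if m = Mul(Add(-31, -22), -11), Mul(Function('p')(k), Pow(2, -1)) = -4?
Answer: Rational(4085, 7) ≈ 583.57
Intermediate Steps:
Function('p')(k) = -8 (Function('p')(k) = Mul(2, -4) = -8)
K = -48 (K = Mul(6, -8) = -48)
Function('o')(a, w) = Rational(4, 7) (Function('o')(a, w) = Add(Rational(-4, 7), Mul(Rational(1, 7), Add(-4, Mul(-1, -12)))) = Add(Rational(-4, 7), Mul(Rational(1, 7), Add(-4, 12))) = Add(Rational(-4, 7), Mul(Rational(1, 7), 8)) = Add(Rational(-4, 7), Rational(8, 7)) = Rational(4, 7))
m = 583 (m = Mul(-53, -11) = 583)
Add(Function('o')(K, Add(Add(-23, 6), -21)), m) = Add(Rational(4, 7), 583) = Rational(4085, 7)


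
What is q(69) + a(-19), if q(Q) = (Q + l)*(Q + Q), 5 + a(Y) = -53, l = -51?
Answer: 2426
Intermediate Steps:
a(Y) = -58 (a(Y) = -5 - 53 = -58)
q(Q) = 2*Q*(-51 + Q) (q(Q) = (Q - 51)*(Q + Q) = (-51 + Q)*(2*Q) = 2*Q*(-51 + Q))
q(69) + a(-19) = 2*69*(-51 + 69) - 58 = 2*69*18 - 58 = 2484 - 58 = 2426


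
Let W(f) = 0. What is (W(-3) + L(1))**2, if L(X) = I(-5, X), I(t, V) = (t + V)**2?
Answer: 256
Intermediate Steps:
I(t, V) = (V + t)**2
L(X) = (-5 + X)**2 (L(X) = (X - 5)**2 = (-5 + X)**2)
(W(-3) + L(1))**2 = (0 + (-5 + 1)**2)**2 = (0 + (-4)**2)**2 = (0 + 16)**2 = 16**2 = 256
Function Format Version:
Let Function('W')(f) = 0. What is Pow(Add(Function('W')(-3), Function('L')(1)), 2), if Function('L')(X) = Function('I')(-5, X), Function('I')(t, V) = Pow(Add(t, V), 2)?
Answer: 256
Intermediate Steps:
Function('I')(t, V) = Pow(Add(V, t), 2)
Function('L')(X) = Pow(Add(-5, X), 2) (Function('L')(X) = Pow(Add(X, -5), 2) = Pow(Add(-5, X), 2))
Pow(Add(Function('W')(-3), Function('L')(1)), 2) = Pow(Add(0, Pow(Add(-5, 1), 2)), 2) = Pow(Add(0, Pow(-4, 2)), 2) = Pow(Add(0, 16), 2) = Pow(16, 2) = 256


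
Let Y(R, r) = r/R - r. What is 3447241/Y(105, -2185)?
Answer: 72392061/45448 ≈ 1592.9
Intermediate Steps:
Y(R, r) = -r + r/R
3447241/Y(105, -2185) = 3447241/(-1*(-2185) - 2185/105) = 3447241/(2185 - 2185*1/105) = 3447241/(2185 - 437/21) = 3447241/(45448/21) = 3447241*(21/45448) = 72392061/45448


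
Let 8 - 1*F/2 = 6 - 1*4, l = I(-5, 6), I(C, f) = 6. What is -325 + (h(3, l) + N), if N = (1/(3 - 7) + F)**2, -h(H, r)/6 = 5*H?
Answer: -4431/16 ≈ -276.94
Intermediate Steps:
l = 6
h(H, r) = -30*H
F = 12 (F = 16 - 2*(6 - 1*4) = 16 - 2*(6 - 4) = 16 - 2*2 = 16 - 4 = 12)
N = 2209/16 (N = (1/(3 - 7) + 12)**2 = (1/(-4) + 12)**2 = (-1/4 + 12)**2 = (47/4)**2 = 2209/16 ≈ 138.06)
-325 + (h(3, l) + N) = -325 + (-30*3 + 2209/16) = -325 + (-90 + 2209/16) = -325 + 769/16 = -4431/16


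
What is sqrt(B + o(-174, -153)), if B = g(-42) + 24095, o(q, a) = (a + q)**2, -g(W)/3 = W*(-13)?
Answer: sqrt(129386) ≈ 359.70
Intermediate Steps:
g(W) = 39*W (g(W) = -3*W*(-13) = -(-39)*W = 39*W)
B = 22457 (B = 39*(-42) + 24095 = -1638 + 24095 = 22457)
sqrt(B + o(-174, -153)) = sqrt(22457 + (-153 - 174)**2) = sqrt(22457 + (-327)**2) = sqrt(22457 + 106929) = sqrt(129386)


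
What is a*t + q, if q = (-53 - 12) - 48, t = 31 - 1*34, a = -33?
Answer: -14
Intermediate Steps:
t = -3 (t = 31 - 34 = -3)
q = -113 (q = -65 - 48 = -113)
a*t + q = -33*(-3) - 113 = 99 - 113 = -14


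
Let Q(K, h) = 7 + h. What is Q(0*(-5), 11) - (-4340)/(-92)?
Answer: -671/23 ≈ -29.174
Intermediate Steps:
Q(0*(-5), 11) - (-4340)/(-92) = (7 + 11) - (-4340)/(-92) = 18 - (-4340)*(-1)/92 = 18 - 124*35/92 = 18 - 1085/23 = -671/23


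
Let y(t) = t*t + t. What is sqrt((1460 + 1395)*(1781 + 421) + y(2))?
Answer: 6*sqrt(174631) ≈ 2507.3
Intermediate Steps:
y(t) = t + t**2 (y(t) = t**2 + t = t + t**2)
sqrt((1460 + 1395)*(1781 + 421) + y(2)) = sqrt((1460 + 1395)*(1781 + 421) + 2*(1 + 2)) = sqrt(2855*2202 + 2*3) = sqrt(6286710 + 6) = sqrt(6286716) = 6*sqrt(174631)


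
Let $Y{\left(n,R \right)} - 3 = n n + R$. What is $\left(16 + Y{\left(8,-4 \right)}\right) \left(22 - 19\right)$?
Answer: $237$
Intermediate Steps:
$Y{\left(n,R \right)} = 3 + R + n^{2}$ ($Y{\left(n,R \right)} = 3 + \left(n n + R\right) = 3 + \left(n^{2} + R\right) = 3 + \left(R + n^{2}\right) = 3 + R + n^{2}$)
$\left(16 + Y{\left(8,-4 \right)}\right) \left(22 - 19\right) = \left(16 + \left(3 - 4 + 8^{2}\right)\right) \left(22 - 19\right) = \left(16 + \left(3 - 4 + 64\right)\right) 3 = \left(16 + 63\right) 3 = 79 \cdot 3 = 237$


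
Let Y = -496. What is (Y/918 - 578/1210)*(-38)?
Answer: 10742258/277695 ≈ 38.684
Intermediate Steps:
(Y/918 - 578/1210)*(-38) = (-496/918 - 578/1210)*(-38) = (-496*1/918 - 578*1/1210)*(-38) = (-248/459 - 289/605)*(-38) = -282691/277695*(-38) = 10742258/277695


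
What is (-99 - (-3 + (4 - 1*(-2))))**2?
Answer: 10404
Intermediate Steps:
(-99 - (-3 + (4 - 1*(-2))))**2 = (-99 - (-3 + (4 + 2)))**2 = (-99 - (-3 + 6))**2 = (-99 - 1*3)**2 = (-99 - 3)**2 = (-102)**2 = 10404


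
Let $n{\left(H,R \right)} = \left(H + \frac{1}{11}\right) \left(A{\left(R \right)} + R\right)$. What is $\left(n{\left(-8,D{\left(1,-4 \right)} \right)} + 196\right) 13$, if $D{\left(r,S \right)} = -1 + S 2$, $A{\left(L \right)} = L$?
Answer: $\frac{48386}{11} \approx 4398.7$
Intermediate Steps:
$D{\left(r,S \right)} = -1 + 2 S$
$n{\left(H,R \right)} = 2 R \left(\frac{1}{11} + H\right)$ ($n{\left(H,R \right)} = \left(H + \frac{1}{11}\right) \left(R + R\right) = \left(H + \frac{1}{11}\right) 2 R = \left(\frac{1}{11} + H\right) 2 R = 2 R \left(\frac{1}{11} + H\right)$)
$\left(n{\left(-8,D{\left(1,-4 \right)} \right)} + 196\right) 13 = \left(\frac{2 \left(-1 + 2 \left(-4\right)\right) \left(1 + 11 \left(-8\right)\right)}{11} + 196\right) 13 = \left(\frac{2 \left(-1 - 8\right) \left(1 - 88\right)}{11} + 196\right) 13 = \left(\frac{2}{11} \left(-9\right) \left(-87\right) + 196\right) 13 = \left(\frac{1566}{11} + 196\right) 13 = \frac{3722}{11} \cdot 13 = \frac{48386}{11}$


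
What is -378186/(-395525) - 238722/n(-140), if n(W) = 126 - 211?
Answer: 18890532972/6723925 ≈ 2809.4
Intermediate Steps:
n(W) = -85
-378186/(-395525) - 238722/n(-140) = -378186/(-395525) - 238722/(-85) = -378186*(-1/395525) - 238722*(-1/85) = 378186/395525 + 238722/85 = 18890532972/6723925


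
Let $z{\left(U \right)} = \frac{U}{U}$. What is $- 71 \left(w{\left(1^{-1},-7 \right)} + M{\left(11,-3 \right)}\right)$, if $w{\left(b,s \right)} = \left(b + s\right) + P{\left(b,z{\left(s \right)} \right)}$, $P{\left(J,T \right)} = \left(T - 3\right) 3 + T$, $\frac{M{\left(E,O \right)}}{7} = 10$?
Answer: $-4189$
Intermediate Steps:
$M{\left(E,O \right)} = 70$ ($M{\left(E,O \right)} = 7 \cdot 10 = 70$)
$z{\left(U \right)} = 1$
$P{\left(J,T \right)} = -9 + 4 T$ ($P{\left(J,T \right)} = \left(-3 + T\right) 3 + T = \left(-9 + 3 T\right) + T = -9 + 4 T$)
$w{\left(b,s \right)} = -5 + b + s$ ($w{\left(b,s \right)} = \left(b + s\right) + \left(-9 + 4 \cdot 1\right) = \left(b + s\right) + \left(-9 + 4\right) = \left(b + s\right) - 5 = -5 + b + s$)
$- 71 \left(w{\left(1^{-1},-7 \right)} + M{\left(11,-3 \right)}\right) = - 71 \left(\left(-5 + 1^{-1} - 7\right) + 70\right) = - 71 \left(\left(-5 + 1 - 7\right) + 70\right) = - 71 \left(-11 + 70\right) = \left(-71\right) 59 = -4189$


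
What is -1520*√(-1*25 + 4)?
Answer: -1520*I*√21 ≈ -6965.5*I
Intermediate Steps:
-1520*√(-1*25 + 4) = -1520*√(-25 + 4) = -1520*I*√21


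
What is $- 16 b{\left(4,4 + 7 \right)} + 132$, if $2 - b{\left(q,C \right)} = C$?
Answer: $276$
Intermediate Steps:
$b{\left(q,C \right)} = 2 - C$
$- 16 b{\left(4,4 + 7 \right)} + 132 = - 16 \left(2 - \left(4 + 7\right)\right) + 132 = - 16 \left(2 - 11\right) + 132 = \left(-16\right) \left(-9\right) + 132 = 144 + 132 = 276$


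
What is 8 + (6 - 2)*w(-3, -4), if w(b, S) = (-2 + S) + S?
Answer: -32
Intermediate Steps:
w(b, S) = -2 + 2*S
8 + (6 - 2)*w(-3, -4) = 8 + (6 - 2)*(-2 + 2*(-4)) = 8 + 4*(-2 - 8) = 8 + 4*(-10) = 8 - 40 = -32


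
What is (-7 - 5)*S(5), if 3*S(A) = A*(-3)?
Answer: 60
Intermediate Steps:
S(A) = -A (S(A) = (A*(-3))/3 = (-3*A)/3 = -A)
(-7 - 5)*S(5) = (-7 - 5)*(-1*5) = -12*(-5) = 60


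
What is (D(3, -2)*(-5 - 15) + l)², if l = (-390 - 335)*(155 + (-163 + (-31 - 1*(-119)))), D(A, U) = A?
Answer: 3370963600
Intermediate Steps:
l = -58000 (l = -725*(155 + (-163 + (-31 + 119))) = -725*(155 + (-163 + 88)) = -725*(155 - 75) = -725*80 = -58000)
(D(3, -2)*(-5 - 15) + l)² = (3*(-5 - 15) - 58000)² = (3*(-20) - 58000)² = (-60 - 58000)² = (-58060)² = 3370963600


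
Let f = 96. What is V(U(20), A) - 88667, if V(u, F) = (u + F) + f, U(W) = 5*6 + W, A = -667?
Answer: -89188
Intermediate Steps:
U(W) = 30 + W
V(u, F) = 96 + F + u (V(u, F) = (u + F) + 96 = (F + u) + 96 = 96 + F + u)
V(U(20), A) - 88667 = (96 - 667 + (30 + 20)) - 88667 = (96 - 667 + 50) - 88667 = -521 - 88667 = -89188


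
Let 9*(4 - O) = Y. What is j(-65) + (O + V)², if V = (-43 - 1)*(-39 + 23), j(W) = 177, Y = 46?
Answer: 40032613/81 ≈ 4.9423e+5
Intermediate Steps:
O = -10/9 (O = 4 - ⅑*46 = 4 - 46/9 = -10/9 ≈ -1.1111)
V = 704 (V = -44*(-16) = 704)
j(-65) + (O + V)² = 177 + (-10/9 + 704)² = 177 + (6326/9)² = 177 + 40018276/81 = 40032613/81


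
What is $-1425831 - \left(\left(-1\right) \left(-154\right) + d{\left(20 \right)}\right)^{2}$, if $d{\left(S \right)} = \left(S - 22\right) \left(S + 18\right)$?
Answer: $-1431915$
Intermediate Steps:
$d{\left(S \right)} = \left(-22 + S\right) \left(18 + S\right)$
$-1425831 - \left(\left(-1\right) \left(-154\right) + d{\left(20 \right)}\right)^{2} = -1425831 - \left(\left(-1\right) \left(-154\right) - \left(476 - 400\right)\right)^{2} = -1425831 - \left(154 - 76\right)^{2} = -1425831 - 78^{2} = -1425831 - 6084 = -1431915$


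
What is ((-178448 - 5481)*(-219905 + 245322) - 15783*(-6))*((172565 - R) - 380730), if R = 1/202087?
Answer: 196658077301429815420/202087 ≈ 9.7314e+14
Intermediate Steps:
R = 1/202087 ≈ 4.9484e-6
((-178448 - 5481)*(-219905 + 245322) - 15783*(-6))*((172565 - R) - 380730) = ((-178448 - 5481)*(-219905 + 245322) - 15783*(-6))*((172565 - 1*1/202087) - 380730) = (-183929*25417 + 94698)*((172565 - 1/202087) - 380730) = (-4674923393 + 94698)*(34873143154/202087 - 380730) = -4674828695*(-42067440356/202087) = 196658077301429815420/202087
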